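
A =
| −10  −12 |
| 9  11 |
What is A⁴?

tr A = 1 and det A = −2, so the characteristic polynomial is λ² − (1)λ + (−2) with roots 2 and −1.
Eigenvectors give P = [[1, 4], [−1, −3]] with P⁻¹ = [[−3, −4], [1, 1]], and A = P·diag(2, −1)·P⁻¹.
Then A⁴ = P·diag(16, 1)·P⁻¹ = [[16, 4], [−16, −3]] · [[−3, −4], [1, 1]] = [[−44, −60], [45, 61]].

[[−44, −60], [45, 61]]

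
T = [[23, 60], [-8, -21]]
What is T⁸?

[[39361, 98400], [-13120, -32799]]

tr T = 2 and det T = -3, so the characteristic polynomial is λ² − (2)λ + (-3) with roots -1 and 3.
Eigenvectors give P = [[-5, 3], [2, -1]] with P⁻¹ = [[1, 3], [2, 5]], and T = P·diag(-1, 3)·P⁻¹.
Then T⁸ = P·diag(1, 6561)·P⁻¹ = [[-5, 19683], [2, -6561]] · [[1, 3], [2, 5]] = [[39361, 98400], [-13120, -32799]].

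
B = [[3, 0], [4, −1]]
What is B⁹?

[[19683, 0], [19684, −1]]

tr B = 2 and det B = −3, so the characteristic polynomial is λ² − (2)λ + (−3) with roots −1 and 3.
Eigenvectors give P = [[0, 1], [−1, 1]] with P⁻¹ = [[1, −1], [1, 0]], and B = P·diag(−1, 3)·P⁻¹.
Then B⁹ = P·diag(−1, 19683)·P⁻¹ = [[0, 19683], [1, 19683]] · [[1, −1], [1, 0]] = [[19683, 0], [19684, −1]].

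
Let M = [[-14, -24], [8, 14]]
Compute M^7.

[[-896, -1536], [512, 896]]

tr M = 0 and det M = -4, so the characteristic polynomial is λ² − (0)λ + (-4) with roots 2 and -2.
Eigenvectors give P = [[3, -2], [-2, 1]] with P⁻¹ = [[-1, -2], [-2, -3]], and M = P·diag(2, -2)·P⁻¹.
Then M^7 = P·diag(128, -128)·P⁻¹ = [[384, 256], [-256, -128]] · [[-1, -2], [-2, -3]] = [[-896, -1536], [512, 896]].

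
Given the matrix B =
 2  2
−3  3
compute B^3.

[[−34, 26], [−39, −21]]

B^2 = [[−2, 10], [−15, 3]]
B^3 = [[−34, 26], [−39, −21]]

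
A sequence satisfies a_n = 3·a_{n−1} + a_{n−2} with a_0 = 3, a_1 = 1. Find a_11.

With companion matrix B = [[3, 1], [1, 0]], [a_n, a_{n−1}]ᵀ = B·[a_{n−1}, a_{n−2}]ᵀ, so [a_11, a_10]ᵀ = B¹⁰·[a_1, a_0]ᵀ.
B¹⁰ = [[141481, 42837], [42837, 12970]], giving [a_11, a_10]ᵀ = [[269992], [81747]].

269992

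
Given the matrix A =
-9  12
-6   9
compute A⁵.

[[-729, 972], [-486, 729]]

tr A = 0 and det A = -9, so the characteristic polynomial is λ² − (0)λ + (-9) with roots -3 and 3.
Eigenvectors give P = [[2, -1], [1, -1]] with P⁻¹ = [[1, -1], [1, -2]], and A = P·diag(-3, 3)·P⁻¹.
Then A⁵ = P·diag(-243, 243)·P⁻¹ = [[-486, -243], [-243, -243]] · [[1, -1], [1, -2]] = [[-729, 972], [-486, 729]].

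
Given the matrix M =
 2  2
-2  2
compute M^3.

M^2 = [[0, 8], [-8, 0]]
M^3 = [[-16, 16], [-16, -16]]

[[-16, 16], [-16, -16]]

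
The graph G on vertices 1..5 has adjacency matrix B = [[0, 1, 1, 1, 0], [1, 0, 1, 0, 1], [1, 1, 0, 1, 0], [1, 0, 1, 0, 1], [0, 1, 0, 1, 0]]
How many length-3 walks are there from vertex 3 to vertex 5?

The number of length-3 walks from vertex 3 to vertex 5 is entry (3,5) of B³, where B is the adjacency matrix.
B² = [[3, 1, 2, 1, 2], [1, 3, 1, 3, 0], [2, 1, 3, 1, 2], [1, 3, 1, 3, 0], [2, 0, 2, 0, 2]]
B³ = [[4, 7, 5, 7, 2], [7, 2, 7, 2, 6], [5, 7, 4, 7, 2], [7, 2, 7, 2, 6], [2, 6, 2, 6, 0]]

2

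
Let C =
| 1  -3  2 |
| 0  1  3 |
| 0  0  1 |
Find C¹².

[[1, -36, -570], [0, 1, 36], [0, 0, 1]]

C = I + N where N = [[0, -3, 2], [0, 0, 3], [0, 0, 0]] is strictly upper-triangular, so N³ = 0.
(I + N)¹² = I + 12·N + 66·N² = [[1, -36, -570], [0, 1, 36], [0, 0, 1]].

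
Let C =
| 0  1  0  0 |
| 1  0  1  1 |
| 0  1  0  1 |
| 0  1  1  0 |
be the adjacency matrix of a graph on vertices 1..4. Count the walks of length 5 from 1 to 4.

The number of length-5 walks from vertex 1 to vertex 4 is entry (1,4) of C^5, where C is the adjacency matrix.
C^2 = [[1, 0, 1, 1], [0, 3, 1, 1], [1, 1, 2, 1], [1, 1, 1, 2]]
C^3 = [[0, 3, 1, 1], [3, 2, 4, 4], [1, 4, 2, 3], [1, 4, 3, 2]]
C^4 = [[3, 2, 4, 4], [2, 11, 6, 6], [4, 6, 7, 6], [4, 6, 6, 7]]
C^5 = [[2, 11, 6, 6], [11, 14, 17, 17], [6, 17, 12, 13], [6, 17, 13, 12]]

6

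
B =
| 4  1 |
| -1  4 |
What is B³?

B² = [[15, 8], [-8, 15]]
B³ = [[52, 47], [-47, 52]]

[[52, 47], [-47, 52]]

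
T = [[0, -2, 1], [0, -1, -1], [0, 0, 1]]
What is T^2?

[[0, 2, 3], [0, 1, 0], [0, 0, 1]]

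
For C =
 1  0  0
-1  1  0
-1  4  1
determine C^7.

[[1, 0, 0], [-7, 1, 0], [-91, 28, 1]]

C = I + N where N = [[0, 0, 0], [-1, 0, 0], [-1, 4, 0]] is strictly lower-triangular, so N^3 = 0.
(I + N)^7 = I + 7·N + 21·N^2 = [[1, 0, 0], [-7, 1, 0], [-91, 28, 1]].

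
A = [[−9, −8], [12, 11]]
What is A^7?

[[−4377, −4376], [6564, 6563]]

tr A = 2 and det A = −3, so the characteristic polynomial is λ² − (2)λ + (−3) with roots −1 and 3.
Eigenvectors give P = [[−1, −2], [1, 3]] with P⁻¹ = [[−3, −2], [1, 1]], and A = P·diag(−1, 3)·P⁻¹.
Then A^7 = P·diag(−1, 2187)·P⁻¹ = [[1, −4374], [−1, 6561]] · [[−3, −2], [1, 1]] = [[−4377, −4376], [6564, 6563]].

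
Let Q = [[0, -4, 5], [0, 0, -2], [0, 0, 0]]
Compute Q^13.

Q is strictly triangular, hence nilpotent: Q^3 = 0, so Q^13 = 0.

[[0, 0, 0], [0, 0, 0], [0, 0, 0]]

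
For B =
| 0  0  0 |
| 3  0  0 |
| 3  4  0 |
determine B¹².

[[0, 0, 0], [0, 0, 0], [0, 0, 0]]

B is strictly triangular, hence nilpotent: B³ = 0, so B¹² = 0.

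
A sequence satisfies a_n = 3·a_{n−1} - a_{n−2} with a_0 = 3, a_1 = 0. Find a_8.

With companion matrix A = [[3, -1], [1, 0]], [a_n, a_{n−1}]ᵀ = A·[a_{n−1}, a_{n−2}]ᵀ, so [a_8, a_7]ᵀ = A⁷·[a_1, a_0]ᵀ.
A⁷ = [[987, -377], [377, -144]], giving [a_8, a_7]ᵀ = [[-1131], [-432]].

-1131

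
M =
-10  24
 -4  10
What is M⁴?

tr M = 0 and det M = -4, so the characteristic polynomial is λ² − (0)λ + (-4) with roots -2 and 2.
Eigenvectors give P = [[3, 2], [1, 1]] with P⁻¹ = [[1, -2], [-1, 3]], and M = P·diag(-2, 2)·P⁻¹.
Then M⁴ = P·diag(16, 16)·P⁻¹ = [[48, 32], [16, 16]] · [[1, -2], [-1, 3]] = [[16, 0], [0, 16]].

[[16, 0], [0, 16]]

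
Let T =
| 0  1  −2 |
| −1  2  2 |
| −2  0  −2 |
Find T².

[[3, 2, 6], [−6, 3, 2], [4, −2, 8]]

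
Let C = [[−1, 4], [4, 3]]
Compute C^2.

[[17, 8], [8, 25]]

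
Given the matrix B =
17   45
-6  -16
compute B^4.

[[91, 225], [-30, -74]]

tr B = 1 and det B = -2, so the characteristic polynomial is λ² − (1)λ + (-2) with roots 2 and -1.
Eigenvectors give P = [[-3, -5], [1, 2]] with P⁻¹ = [[-2, -5], [1, 3]], and B = P·diag(2, -1)·P⁻¹.
Then B^4 = P·diag(16, 1)·P⁻¹ = [[-48, -5], [16, 2]] · [[-2, -5], [1, 3]] = [[91, 225], [-30, -74]].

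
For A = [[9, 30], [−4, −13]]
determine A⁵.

[[1209, 3630], [−484, −1453]]

tr A = −4 and det A = 3, so the characteristic polynomial is λ² − (−4)λ + (3) with roots −3 and −1.
Eigenvectors give P = [[−5, −3], [2, 1]] with P⁻¹ = [[1, 3], [−2, −5]], and A = P·diag(−3, −1)·P⁻¹.
Then A⁵ = P·diag(−243, −1)·P⁻¹ = [[1215, 3], [−486, −1]] · [[1, 3], [−2, −5]] = [[1209, 3630], [−484, −1453]].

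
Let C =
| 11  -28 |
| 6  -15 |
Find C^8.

tr C = -4 and det C = 3, so the characteristic polynomial is λ² − (-4)λ + (3) with roots -3 and -1.
Eigenvectors give P = [[2, -7], [1, -3]] with P⁻¹ = [[-3, 7], [-1, 2]], and C = P·diag(-3, -1)·P⁻¹.
Then C^8 = P·diag(6561, 1)·P⁻¹ = [[13122, -7], [6561, -3]] · [[-3, 7], [-1, 2]] = [[-39359, 91840], [-19680, 45921]].

[[-39359, 91840], [-19680, 45921]]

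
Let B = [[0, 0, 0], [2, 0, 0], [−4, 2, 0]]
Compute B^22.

[[0, 0, 0], [0, 0, 0], [0, 0, 0]]

B is strictly triangular, hence nilpotent: B^3 = 0, so B^22 = 0.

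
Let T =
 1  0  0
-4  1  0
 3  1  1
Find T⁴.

T = I + N where N = [[0, 0, 0], [-4, 0, 0], [3, 1, 0]] is strictly lower-triangular, so N³ = 0.
(I + N)⁴ = I + 4·N + 6·N² = [[1, 0, 0], [-16, 1, 0], [-12, 4, 1]].

[[1, 0, 0], [-16, 1, 0], [-12, 4, 1]]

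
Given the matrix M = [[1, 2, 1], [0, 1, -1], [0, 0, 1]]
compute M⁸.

M = I + N where N = [[0, 2, 1], [0, 0, -1], [0, 0, 0]] is strictly upper-triangular, so N³ = 0.
(I + N)⁸ = I + 8·N + 28·N² = [[1, 16, -48], [0, 1, -8], [0, 0, 1]].

[[1, 16, -48], [0, 1, -8], [0, 0, 1]]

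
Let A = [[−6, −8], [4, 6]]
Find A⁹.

[[−1536, −2048], [1024, 1536]]

tr A = 0 and det A = −4, so the characteristic polynomial is λ² − (0)λ + (−4) with roots −2 and 2.
Eigenvectors give P = [[−2, −1], [1, 1]] with P⁻¹ = [[−1, −1], [1, 2]], and A = P·diag(−2, 2)·P⁻¹.
Then A⁹ = P·diag(−512, 512)·P⁻¹ = [[1024, −512], [−512, 512]] · [[−1, −1], [1, 2]] = [[−1536, −2048], [1024, 1536]].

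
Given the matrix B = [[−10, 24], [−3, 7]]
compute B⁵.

tr B = −3 and det B = 2, so the characteristic polynomial is λ² − (−3)λ + (2) with roots −2 and −1.
Eigenvectors give P = [[3, 8], [1, 3]] with P⁻¹ = [[3, −8], [−1, 3]], and B = P·diag(−2, −1)·P⁻¹.
Then B⁵ = P·diag(−32, −1)·P⁻¹ = [[−96, −8], [−32, −3]] · [[3, −8], [−1, 3]] = [[−280, 744], [−93, 247]].

[[−280, 744], [−93, 247]]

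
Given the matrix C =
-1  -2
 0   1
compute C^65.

C² = I (check: tr C = 0 and det C = -1), so C^65 = C since 65 is odd.

[[-1, -2], [0, 1]]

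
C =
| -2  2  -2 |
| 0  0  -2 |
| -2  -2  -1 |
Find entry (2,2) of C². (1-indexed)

4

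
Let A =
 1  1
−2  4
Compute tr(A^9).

tr A = 5 and det A = 6, so the characteristic polynomial is λ² − (5)λ + (6) with roots 2 and 3.
Eigenvectors give P = [[1, −1], [1, −2]] with P⁻¹ = [[2, −1], [1, −1]], and A = P·diag(2, 3)·P⁻¹.
Then A^9 = P·diag(512, 19683)·P⁻¹ = [[512, −19683], [512, −39366]] · [[2, −1], [1, −1]] = [[−18659, 19171], [−38342, 38854]].

20195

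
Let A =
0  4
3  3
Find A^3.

[[36, 84], [63, 99]]

A^2 = [[12, 12], [9, 21]]
A^3 = [[36, 84], [63, 99]]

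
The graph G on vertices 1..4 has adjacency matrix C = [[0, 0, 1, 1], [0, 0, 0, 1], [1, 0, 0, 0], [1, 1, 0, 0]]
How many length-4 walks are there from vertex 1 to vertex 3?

The number of length-4 walks from vertex 1 to vertex 3 is entry (1,3) of C⁴, where C is the adjacency matrix.
C² = [[2, 1, 0, 0], [1, 1, 0, 0], [0, 0, 1, 1], [0, 0, 1, 2]]
C³ = [[0, 0, 2, 3], [0, 0, 1, 2], [2, 1, 0, 0], [3, 2, 0, 0]]
C⁴ = [[5, 3, 0, 0], [3, 2, 0, 0], [0, 0, 2, 3], [0, 0, 3, 5]]

0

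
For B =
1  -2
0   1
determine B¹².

B = I + N where N = [[0, -2], [0, 0]] is strictly upper-triangular, so N² = 0.
(I + N)¹² = I + 12·N = [[1, -24], [0, 1]].

[[1, -24], [0, 1]]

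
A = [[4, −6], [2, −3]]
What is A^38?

A² = A (a projection; rank 1, trace 1), so A^38 = A.

[[4, −6], [2, −3]]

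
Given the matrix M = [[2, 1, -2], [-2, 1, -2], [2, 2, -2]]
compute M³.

[[-6, -7, 10], [2, -3, 18], [-16, -12, 16]]

M² = [[-2, -1, -2], [-10, -5, 6], [-4, 0, -4]]
M³ = [[-6, -7, 10], [2, -3, 18], [-16, -12, 16]]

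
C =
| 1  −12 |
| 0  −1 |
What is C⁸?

[[1, 0], [0, 1]]

C² = I (check: tr C = 0 and det C = −1), so C⁸ = I since 8 is even.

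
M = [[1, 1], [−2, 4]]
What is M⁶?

tr M = 5 and det M = 6, so the characteristic polynomial is λ² − (5)λ + (6) with roots 3 and 2.
Eigenvectors give P = [[−1, 1], [−2, 1]] with P⁻¹ = [[1, −1], [2, −1]], and M = P·diag(3, 2)·P⁻¹.
Then M⁶ = P·diag(729, 64)·P⁻¹ = [[−729, 64], [−1458, 64]] · [[1, −1], [2, −1]] = [[−601, 665], [−1330, 1394]].

[[−601, 665], [−1330, 1394]]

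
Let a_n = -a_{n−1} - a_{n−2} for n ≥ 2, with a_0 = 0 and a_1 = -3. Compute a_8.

With companion matrix Q = [[-1, -1], [1, 0]], [a_n, a_{n−1}]ᵀ = Q·[a_{n−1}, a_{n−2}]ᵀ, so [a_8, a_7]ᵀ = Q⁷·[a_1, a_0]ᵀ.
Q⁷ = [[-1, -1], [1, 0]], giving [a_8, a_7]ᵀ = [[3], [-3]].

3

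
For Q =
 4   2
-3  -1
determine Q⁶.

tr Q = 3 and det Q = 2, so the characteristic polynomial is λ² − (3)λ + (2) with roots 1 and 2.
Eigenvectors give P = [[2, 1], [-3, -1]] with P⁻¹ = [[-1, -1], [3, 2]], and Q = P·diag(1, 2)·P⁻¹.
Then Q⁶ = P·diag(1, 64)·P⁻¹ = [[2, 64], [-3, -64]] · [[-1, -1], [3, 2]] = [[190, 126], [-189, -125]].

[[190, 126], [-189, -125]]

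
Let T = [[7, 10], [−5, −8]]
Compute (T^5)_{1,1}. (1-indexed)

307

tr T = −1 and det T = −6, so the characteristic polynomial is λ² − (−1)λ + (−6) with roots −3 and 2.
Eigenvectors give P = [[−1, 2], [1, −1]] with P⁻¹ = [[1, 2], [1, 1]], and T = P·diag(−3, 2)·P⁻¹.
Then T^5 = P·diag(−243, 32)·P⁻¹ = [[243, 64], [−243, −32]] · [[1, 2], [1, 1]] = [[307, 550], [−275, −518]].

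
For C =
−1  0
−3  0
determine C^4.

[[1, 0], [3, 0]]

C^2 = [[1, 0], [3, 0]]
C^3 = [[−1, 0], [−3, 0]]
C^4 = [[1, 0], [3, 0]]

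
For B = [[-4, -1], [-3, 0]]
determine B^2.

[[19, 4], [12, 3]]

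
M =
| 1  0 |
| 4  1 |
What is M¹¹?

[[1, 0], [44, 1]]

M = I + N where N = [[0, 0], [4, 0]] is strictly lower-triangular, so N² = 0.
(I + N)¹¹ = I + 11·N = [[1, 0], [44, 1]].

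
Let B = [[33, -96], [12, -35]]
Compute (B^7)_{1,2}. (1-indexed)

-52512

tr B = -2 and det B = -3, so the characteristic polynomial is λ² − (-2)λ + (-3) with roots -3 and 1.
Eigenvectors give P = [[-8, 3], [-3, 1]] with P⁻¹ = [[1, -3], [3, -8]], and B = P·diag(-3, 1)·P⁻¹.
Then B^7 = P·diag(-2187, 1)·P⁻¹ = [[17496, 3], [6561, 1]] · [[1, -3], [3, -8]] = [[17505, -52512], [6564, -19691]].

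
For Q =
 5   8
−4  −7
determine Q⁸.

tr Q = −2 and det Q = −3, so the characteristic polynomial is λ² − (−2)λ + (−3) with roots 1 and −3.
Eigenvectors give P = [[−2, −1], [1, 1]] with P⁻¹ = [[−1, −1], [1, 2]], and Q = P·diag(1, −3)·P⁻¹.
Then Q⁸ = P·diag(1, 6561)·P⁻¹ = [[−2, −6561], [1, 6561]] · [[−1, −1], [1, 2]] = [[−6559, −13120], [6560, 13121]].

[[−6559, −13120], [6560, 13121]]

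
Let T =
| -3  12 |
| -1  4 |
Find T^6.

[[-3, 12], [-1, 4]]

T² = T (a projection; rank 1, trace 1), so T^6 = T.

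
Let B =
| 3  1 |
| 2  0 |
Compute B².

[[11, 3], [6, 2]]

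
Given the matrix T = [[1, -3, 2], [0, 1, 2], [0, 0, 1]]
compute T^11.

T = I + N where N = [[0, -3, 2], [0, 0, 2], [0, 0, 0]] is strictly upper-triangular, so N^3 = 0.
(I + N)^11 = I + 11·N + 55·N^2 = [[1, -33, -308], [0, 1, 22], [0, 0, 1]].

[[1, -33, -308], [0, 1, 22], [0, 0, 1]]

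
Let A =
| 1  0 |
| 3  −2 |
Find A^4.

tr A = −1 and det A = −2, so the characteristic polynomial is λ² − (−1)λ + (−2) with roots −2 and 1.
Eigenvectors give P = [[0, 1], [−1, 1]] with P⁻¹ = [[1, −1], [1, 0]], and A = P·diag(−2, 1)·P⁻¹.
Then A^4 = P·diag(16, 1)·P⁻¹ = [[0, 1], [−16, 1]] · [[1, −1], [1, 0]] = [[1, 0], [−15, 16]].

[[1, 0], [−15, 16]]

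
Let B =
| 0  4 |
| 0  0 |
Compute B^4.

[[0, 0], [0, 0]]

B is strictly triangular, hence nilpotent: B^2 = 0, so B^4 = 0.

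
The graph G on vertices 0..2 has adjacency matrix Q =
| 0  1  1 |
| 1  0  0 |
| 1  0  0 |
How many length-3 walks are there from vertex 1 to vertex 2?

The number of length-3 walks from vertex 1 to vertex 2 is entry (1,2) of Q^3, where Q is the adjacency matrix.
Q^2 = [[2, 0, 0], [0, 1, 1], [0, 1, 1]]
Q^3 = [[0, 2, 2], [2, 0, 0], [2, 0, 0]]

0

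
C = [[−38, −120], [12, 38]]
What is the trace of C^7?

tr C = 0 and det C = −4, so the characteristic polynomial is λ² − (0)λ + (−4) with roots −2 and 2.
Eigenvectors give P = [[10, −3], [−3, 1]] with P⁻¹ = [[1, 3], [3, 10]], and C = P·diag(−2, 2)·P⁻¹.
Then C^7 = P·diag(−128, 128)·P⁻¹ = [[−1280, −384], [384, 128]] · [[1, 3], [3, 10]] = [[−2432, −7680], [768, 2432]].

0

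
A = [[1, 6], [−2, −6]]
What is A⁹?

[[57001, 115026], [−38342, −77196]]

tr A = −5 and det A = 6, so the characteristic polynomial is λ² − (−5)λ + (6) with roots −3 and −2.
Eigenvectors give P = [[−3, −2], [2, 1]] with P⁻¹ = [[1, 2], [−2, −3]], and A = P·diag(−3, −2)·P⁻¹.
Then A⁹ = P·diag(−19683, −512)·P⁻¹ = [[59049, 1024], [−39366, −512]] · [[1, 2], [−2, −3]] = [[57001, 115026], [−38342, −77196]].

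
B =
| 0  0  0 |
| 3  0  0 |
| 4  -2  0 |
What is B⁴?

B is strictly triangular, hence nilpotent: B³ = 0, so B⁴ = 0.

[[0, 0, 0], [0, 0, 0], [0, 0, 0]]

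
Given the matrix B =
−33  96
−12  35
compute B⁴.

[[−639, 1920], [−240, 721]]

tr B = 2 and det B = −3, so the characteristic polynomial is λ² − (2)λ + (−3) with roots 3 and −1.
Eigenvectors give P = [[−8, 3], [−3, 1]] with P⁻¹ = [[1, −3], [3, −8]], and B = P·diag(3, −1)·P⁻¹.
Then B⁴ = P·diag(81, 1)·P⁻¹ = [[−648, 3], [−243, 1]] · [[1, −3], [3, −8]] = [[−639, 1920], [−240, 721]].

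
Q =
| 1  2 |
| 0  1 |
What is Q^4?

Q = I + N where N = [[0, 2], [0, 0]] is strictly upper-triangular, so N^2 = 0.
(I + N)^4 = I + 4·N = [[1, 8], [0, 1]].

[[1, 8], [0, 1]]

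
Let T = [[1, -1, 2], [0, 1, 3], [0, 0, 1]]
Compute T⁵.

T = I + N where N = [[0, -1, 2], [0, 0, 3], [0, 0, 0]] is strictly upper-triangular, so N³ = 0.
(I + N)⁵ = I + 5·N + 10·N² = [[1, -5, -20], [0, 1, 15], [0, 0, 1]].

[[1, -5, -20], [0, 1, 15], [0, 0, 1]]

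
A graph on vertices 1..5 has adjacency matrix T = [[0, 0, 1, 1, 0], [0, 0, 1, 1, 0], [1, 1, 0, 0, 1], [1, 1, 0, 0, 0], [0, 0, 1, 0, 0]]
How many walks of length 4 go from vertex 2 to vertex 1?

9

The number of length-4 walks from vertex 2 to vertex 1 is entry (2,1) of T⁴, where T is the adjacency matrix.
T² = [[2, 2, 0, 0, 1], [2, 2, 0, 0, 1], [0, 0, 3, 2, 0], [0, 0, 2, 2, 0], [1, 1, 0, 0, 1]]
T³ = [[0, 0, 5, 4, 0], [0, 0, 5, 4, 0], [5, 5, 0, 0, 3], [4, 4, 0, 0, 2], [0, 0, 3, 2, 0]]
T⁴ = [[9, 9, 0, 0, 5], [9, 9, 0, 0, 5], [0, 0, 13, 10, 0], [0, 0, 10, 8, 0], [5, 5, 0, 0, 3]]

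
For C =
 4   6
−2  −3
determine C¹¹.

[[4, 6], [−2, −3]]

C² = C (a projection; rank 1, trace 1), so C¹¹ = C.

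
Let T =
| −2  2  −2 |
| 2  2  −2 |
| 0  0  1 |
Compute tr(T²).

17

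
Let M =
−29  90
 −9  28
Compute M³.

[[−89, 270], [−27, 82]]

tr M = −1 and det M = −2, so the characteristic polynomial is λ² − (−1)λ + (−2) with roots 1 and −2.
Eigenvectors give P = [[−3, 10], [−1, 3]] with P⁻¹ = [[3, −10], [1, −3]], and M = P·diag(1, −2)·P⁻¹.
Then M³ = P·diag(1, −8)·P⁻¹ = [[−3, −80], [−1, −24]] · [[3, −10], [1, −3]] = [[−89, 270], [−27, 82]].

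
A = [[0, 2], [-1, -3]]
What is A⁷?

tr A = -3 and det A = 2, so the characteristic polynomial is λ² − (-3)λ + (2) with roots -1 and -2.
Eigenvectors give P = [[2, -1], [-1, 1]] with P⁻¹ = [[1, 1], [1, 2]], and A = P·diag(-1, -2)·P⁻¹.
Then A⁷ = P·diag(-1, -128)·P⁻¹ = [[-2, 128], [1, -128]] · [[1, 1], [1, 2]] = [[126, 254], [-127, -255]].

[[126, 254], [-127, -255]]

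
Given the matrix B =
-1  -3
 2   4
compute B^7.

[[-253, -381], [254, 382]]

tr B = 3 and det B = 2, so the characteristic polynomial is λ² − (3)λ + (2) with roots 1 and 2.
Eigenvectors give P = [[3, -1], [-2, 1]] with P⁻¹ = [[1, 1], [2, 3]], and B = P·diag(1, 2)·P⁻¹.
Then B^7 = P·diag(1, 128)·P⁻¹ = [[3, -128], [-2, 128]] · [[1, 1], [2, 3]] = [[-253, -381], [254, 382]].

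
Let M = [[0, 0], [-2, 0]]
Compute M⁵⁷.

[[0, 0], [0, 0]]

M is strictly triangular, hence nilpotent: M² = 0, so M⁵⁷ = 0.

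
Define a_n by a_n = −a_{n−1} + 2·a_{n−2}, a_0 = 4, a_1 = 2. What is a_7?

With companion matrix C = [[−1, 2], [1, 0]], [a_n, a_{n−1}]ᵀ = C·[a_{n−1}, a_{n−2}]ᵀ, so [a_7, a_6]ᵀ = C^6·[a_1, a_0]ᵀ.
C^6 = [[43, −42], [−21, 22]], giving [a_7, a_6]ᵀ = [[−82], [46]].

−82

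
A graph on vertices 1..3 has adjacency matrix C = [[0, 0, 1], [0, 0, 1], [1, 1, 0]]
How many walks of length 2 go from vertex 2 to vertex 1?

The number of length-2 walks from vertex 2 to vertex 1 is entry (2,1) of C^2, where C is the adjacency matrix.
C^2 = [[1, 1, 0], [1, 1, 0], [0, 0, 2]]

1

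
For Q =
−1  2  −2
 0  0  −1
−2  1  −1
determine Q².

[[5, −4, 2], [2, −1, 1], [4, −5, 4]]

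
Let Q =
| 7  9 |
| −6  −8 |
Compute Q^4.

[[−29, −45], [30, 46]]

tr Q = −1 and det Q = −2, so the characteristic polynomial is λ² − (−1)λ + (−2) with roots −2 and 1.
Eigenvectors give P = [[−1, 3], [1, −2]] with P⁻¹ = [[2, 3], [1, 1]], and Q = P·diag(−2, 1)·P⁻¹.
Then Q^4 = P·diag(16, 1)·P⁻¹ = [[−16, 3], [16, −2]] · [[2, 3], [1, 1]] = [[−29, −45], [30, 46]].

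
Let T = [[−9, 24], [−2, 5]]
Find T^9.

[[−78729, 236184], [−19682, 59045]]

tr T = −4 and det T = 3, so the characteristic polynomial is λ² − (−4)λ + (3) with roots −1 and −3.
Eigenvectors give P = [[3, −4], [1, −1]] with P⁻¹ = [[−1, 4], [−1, 3]], and T = P·diag(−1, −3)·P⁻¹.
Then T^9 = P·diag(−1, −19683)·P⁻¹ = [[−3, 78732], [−1, 19683]] · [[−1, 4], [−1, 3]] = [[−78729, 236184], [−19682, 59045]].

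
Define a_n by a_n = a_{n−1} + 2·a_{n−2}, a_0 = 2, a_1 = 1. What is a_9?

511

With companion matrix Q = [[1, 2], [1, 0]], [a_n, a_{n−1}]ᵀ = Q·[a_{n−1}, a_{n−2}]ᵀ, so [a_9, a_8]ᵀ = Q^8·[a_1, a_0]ᵀ.
Q^8 = [[171, 170], [85, 86]], giving [a_9, a_8]ᵀ = [[511], [257]].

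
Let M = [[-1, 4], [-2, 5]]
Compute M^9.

[[-19681, 39364], [-19682, 39365]]

tr M = 4 and det M = 3, so the characteristic polynomial is λ² − (4)λ + (3) with roots 3 and 1.
Eigenvectors give P = [[-1, 2], [-1, 1]] with P⁻¹ = [[1, -2], [1, -1]], and M = P·diag(3, 1)·P⁻¹.
Then M^9 = P·diag(19683, 1)·P⁻¹ = [[-19683, 2], [-19683, 1]] · [[1, -2], [1, -1]] = [[-19681, 39364], [-19682, 39365]].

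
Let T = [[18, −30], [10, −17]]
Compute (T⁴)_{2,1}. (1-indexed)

tr T = 1 and det T = −6, so the characteristic polynomial is λ² − (1)λ + (−6) with roots −2 and 3.
Eigenvectors give P = [[−3, 2], [−2, 1]] with P⁻¹ = [[1, −2], [2, −3]], and T = P·diag(−2, 3)·P⁻¹.
Then T⁴ = P·diag(16, 81)·P⁻¹ = [[−48, 162], [−32, 81]] · [[1, −2], [2, −3]] = [[276, −390], [130, −179]].

130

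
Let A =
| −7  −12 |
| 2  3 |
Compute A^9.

[[−59047, −118092], [19682, 39363]]

tr A = −4 and det A = 3, so the characteristic polynomial is λ² − (−4)λ + (3) with roots −3 and −1.
Eigenvectors give P = [[−3, −2], [1, 1]] with P⁻¹ = [[−1, −2], [1, 3]], and A = P·diag(−3, −1)·P⁻¹.
Then A^9 = P·diag(−19683, −1)·P⁻¹ = [[59049, 2], [−19683, −1]] · [[−1, −2], [1, 3]] = [[−59047, −118092], [19682, 39363]].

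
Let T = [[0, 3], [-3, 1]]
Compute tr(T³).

T² = [[-9, 3], [-3, -8]]
T³ = [[-9, -24], [24, -17]]

-26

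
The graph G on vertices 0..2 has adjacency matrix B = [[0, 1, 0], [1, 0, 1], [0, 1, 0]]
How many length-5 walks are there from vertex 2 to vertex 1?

4

The number of length-5 walks from vertex 2 to vertex 1 is entry (2,1) of B⁵, where B is the adjacency matrix.
B² = [[1, 0, 1], [0, 2, 0], [1, 0, 1]]
B³ = [[0, 2, 0], [2, 0, 2], [0, 2, 0]]
B⁴ = [[2, 0, 2], [0, 4, 0], [2, 0, 2]]
B⁵ = [[0, 4, 0], [4, 0, 4], [0, 4, 0]]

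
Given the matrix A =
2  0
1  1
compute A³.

[[8, 0], [7, 1]]

tr A = 3 and det A = 2, so the characteristic polynomial is λ² − (3)λ + (2) with roots 2 and 1.
Eigenvectors give P = [[1, 0], [1, −1]] with P⁻¹ = [[1, 0], [1, −1]], and A = P·diag(2, 1)·P⁻¹.
Then A³ = P·diag(8, 1)·P⁻¹ = [[8, 0], [8, −1]] · [[1, 0], [1, −1]] = [[8, 0], [7, 1]].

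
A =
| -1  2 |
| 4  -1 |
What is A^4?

[[113, -72], [-144, 113]]

A^2 = [[9, -4], [-8, 9]]
A^3 = [[-25, 22], [44, -25]]
A^4 = [[113, -72], [-144, 113]]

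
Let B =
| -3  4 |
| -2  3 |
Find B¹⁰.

B² = I (check: tr B = 0 and det B = -1), so B¹⁰ = I since 10 is even.

[[1, 0], [0, 1]]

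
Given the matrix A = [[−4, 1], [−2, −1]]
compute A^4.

tr A = −5 and det A = 6, so the characteristic polynomial is λ² − (−5)λ + (6) with roots −2 and −3.
Eigenvectors give P = [[−1, −1], [−2, −1]] with P⁻¹ = [[1, −1], [−2, 1]], and A = P·diag(−2, −3)·P⁻¹.
Then A^4 = P·diag(16, 81)·P⁻¹ = [[−16, −81], [−32, −81]] · [[1, −1], [−2, 1]] = [[146, −65], [130, −49]].

[[146, −65], [130, −49]]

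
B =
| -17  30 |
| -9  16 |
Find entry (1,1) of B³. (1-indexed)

-53

tr B = -1 and det B = -2, so the characteristic polynomial is λ² − (-1)λ + (-2) with roots 1 and -2.
Eigenvectors give P = [[5, -2], [3, -1]] with P⁻¹ = [[-1, 2], [-3, 5]], and B = P·diag(1, -2)·P⁻¹.
Then B³ = P·diag(1, -8)·P⁻¹ = [[5, 16], [3, 8]] · [[-1, 2], [-3, 5]] = [[-53, 90], [-27, 46]].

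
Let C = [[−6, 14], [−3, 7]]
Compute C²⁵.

C² = C (a projection; rank 1, trace 1), so C²⁵ = C.

[[−6, 14], [−3, 7]]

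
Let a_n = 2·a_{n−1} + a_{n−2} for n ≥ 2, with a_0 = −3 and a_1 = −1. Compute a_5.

With companion matrix C = [[2, 1], [1, 0]], [a_n, a_{n−1}]ᵀ = C·[a_{n−1}, a_{n−2}]ᵀ, so [a_5, a_4]ᵀ = C⁴·[a_1, a_0]ᵀ.
C⁴ = [[29, 12], [12, 5]], giving [a_5, a_4]ᵀ = [[−65], [−27]].

−65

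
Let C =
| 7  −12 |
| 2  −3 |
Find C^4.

[[241, −480], [80, −159]]

tr C = 4 and det C = 3, so the characteristic polynomial is λ² − (4)λ + (3) with roots 3 and 1.
Eigenvectors give P = [[−3, −2], [−1, −1]] with P⁻¹ = [[−1, 2], [1, −3]], and C = P·diag(3, 1)·P⁻¹.
Then C^4 = P·diag(81, 1)·P⁻¹ = [[−243, −2], [−81, −1]] · [[−1, 2], [1, −3]] = [[241, −480], [80, −159]].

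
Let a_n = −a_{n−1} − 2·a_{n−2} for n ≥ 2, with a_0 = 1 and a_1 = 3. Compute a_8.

With companion matrix C = [[−1, −2], [1, 0]], [a_n, a_{n−1}]ᵀ = C·[a_{n−1}, a_{n−2}]ᵀ, so [a_8, a_7]ᵀ = C^7·[a_1, a_0]ᵀ.
C^7 = [[3, −14], [7, 10]], giving [a_8, a_7]ᵀ = [[−5], [31]].

−5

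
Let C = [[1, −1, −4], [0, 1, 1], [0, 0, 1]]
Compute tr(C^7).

C = I + N where N = [[0, −1, −4], [0, 0, 1], [0, 0, 0]] is strictly upper-triangular, so N^3 = 0.
(I + N)^7 = I + 7·N + 21·N^2 = [[1, −7, −49], [0, 1, 7], [0, 0, 1]].

3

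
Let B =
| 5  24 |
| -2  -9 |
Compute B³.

tr B = -4 and det B = 3, so the characteristic polynomial is λ² − (-4)λ + (3) with roots -3 and -1.
Eigenvectors give P = [[-3, 4], [1, -1]] with P⁻¹ = [[1, 4], [1, 3]], and B = P·diag(-3, -1)·P⁻¹.
Then B³ = P·diag(-27, -1)·P⁻¹ = [[81, -4], [-27, 1]] · [[1, 4], [1, 3]] = [[77, 312], [-26, -105]].

[[77, 312], [-26, -105]]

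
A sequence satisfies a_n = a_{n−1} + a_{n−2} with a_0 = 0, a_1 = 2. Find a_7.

With companion matrix M = [[1, 1], [1, 0]], [a_n, a_{n−1}]ᵀ = M·[a_{n−1}, a_{n−2}]ᵀ, so [a_7, a_6]ᵀ = M⁶·[a_1, a_0]ᵀ.
M⁶ = [[13, 8], [8, 5]], giving [a_7, a_6]ᵀ = [[26], [16]].

26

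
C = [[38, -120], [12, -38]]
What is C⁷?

tr C = 0 and det C = -4, so the characteristic polynomial is λ² − (0)λ + (-4) with roots -2 and 2.
Eigenvectors give P = [[-3, 10], [-1, 3]] with P⁻¹ = [[3, -10], [1, -3]], and C = P·diag(-2, 2)·P⁻¹.
Then C⁷ = P·diag(-128, 128)·P⁻¹ = [[384, 1280], [128, 384]] · [[3, -10], [1, -3]] = [[2432, -7680], [768, -2432]].

[[2432, -7680], [768, -2432]]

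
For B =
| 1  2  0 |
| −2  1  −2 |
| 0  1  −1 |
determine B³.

[[−11, −6, −4], [6, −13, 10], [−2, −5, 1]]

B² = [[−3, 4, −4], [−4, −5, 0], [−2, 0, −1]]
B³ = [[−11, −6, −4], [6, −13, 10], [−2, −5, 1]]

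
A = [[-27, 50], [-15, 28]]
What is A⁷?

[[-11703, 23150], [-6945, 13762]]

tr A = 1 and det A = -6, so the characteristic polynomial is λ² − (1)λ + (-6) with roots -2 and 3.
Eigenvectors give P = [[-2, 5], [-1, 3]] with P⁻¹ = [[-3, 5], [-1, 2]], and A = P·diag(-2, 3)·P⁻¹.
Then A⁷ = P·diag(-128, 2187)·P⁻¹ = [[256, 10935], [128, 6561]] · [[-3, 5], [-1, 2]] = [[-11703, 23150], [-6945, 13762]].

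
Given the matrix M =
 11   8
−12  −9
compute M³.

[[83, 56], [−84, −57]]

tr M = 2 and det M = −3, so the characteristic polynomial is λ² − (2)λ + (−3) with roots −1 and 3.
Eigenvectors give P = [[−2, −1], [3, 1]] with P⁻¹ = [[1, 1], [−3, −2]], and M = P·diag(−1, 3)·P⁻¹.
Then M³ = P·diag(−1, 27)·P⁻¹ = [[2, −27], [−3, 27]] · [[1, 1], [−3, −2]] = [[83, 56], [−84, −57]].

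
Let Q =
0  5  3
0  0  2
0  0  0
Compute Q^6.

[[0, 0, 0], [0, 0, 0], [0, 0, 0]]

Q is strictly triangular, hence nilpotent: Q^3 = 0, so Q^6 = 0.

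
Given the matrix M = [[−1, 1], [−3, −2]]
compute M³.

M² = [[−2, −3], [9, 1]]
M³ = [[11, 4], [−12, 7]]

[[11, 4], [−12, 7]]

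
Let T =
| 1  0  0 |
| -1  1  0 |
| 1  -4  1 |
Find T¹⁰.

T = I + N where N = [[0, 0, 0], [-1, 0, 0], [1, -4, 0]] is strictly lower-triangular, so N³ = 0.
(I + N)¹⁰ = I + 10·N + 45·N² = [[1, 0, 0], [-10, 1, 0], [190, -40, 1]].

[[1, 0, 0], [-10, 1, 0], [190, -40, 1]]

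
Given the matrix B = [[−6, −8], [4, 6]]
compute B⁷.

[[−384, −512], [256, 384]]

tr B = 0 and det B = −4, so the characteristic polynomial is λ² − (0)λ + (−4) with roots −2 and 2.
Eigenvectors give P = [[−2, −1], [1, 1]] with P⁻¹ = [[−1, −1], [1, 2]], and B = P·diag(−2, 2)·P⁻¹.
Then B⁷ = P·diag(−128, 128)·P⁻¹ = [[256, −128], [−128, 128]] · [[−1, −1], [1, 2]] = [[−384, −512], [256, 384]].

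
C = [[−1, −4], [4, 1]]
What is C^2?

[[−15, 0], [0, −15]]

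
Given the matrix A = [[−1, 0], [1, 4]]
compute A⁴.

A² = [[1, 0], [3, 16]]
A³ = [[−1, 0], [13, 64]]
A⁴ = [[1, 0], [51, 256]]

[[1, 0], [51, 256]]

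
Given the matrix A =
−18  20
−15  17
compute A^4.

[[276, −260], [195, −179]]

tr A = −1 and det A = −6, so the characteristic polynomial is λ² − (−1)λ + (−6) with roots −3 and 2.
Eigenvectors give P = [[4, 1], [3, 1]] with P⁻¹ = [[1, −1], [−3, 4]], and A = P·diag(−3, 2)·P⁻¹.
Then A^4 = P·diag(81, 16)·P⁻¹ = [[324, 16], [243, 16]] · [[1, −1], [−3, 4]] = [[276, −260], [195, −179]].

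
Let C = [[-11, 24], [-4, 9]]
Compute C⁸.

[[19681, -39360], [6560, -13119]]

tr C = -2 and det C = -3, so the characteristic polynomial is λ² − (-2)λ + (-3) with roots 1 and -3.
Eigenvectors give P = [[-2, -3], [-1, -1]] with P⁻¹ = [[1, -3], [-1, 2]], and C = P·diag(1, -3)·P⁻¹.
Then C⁸ = P·diag(1, 6561)·P⁻¹ = [[-2, -19683], [-1, -6561]] · [[1, -3], [-1, 2]] = [[19681, -39360], [6560, -13119]].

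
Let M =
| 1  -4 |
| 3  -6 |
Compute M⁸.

tr M = -5 and det M = 6, so the characteristic polynomial is λ² − (-5)λ + (6) with roots -2 and -3.
Eigenvectors give P = [[-4, -1], [-3, -1]] with P⁻¹ = [[-1, 1], [3, -4]], and M = P·diag(-2, -3)·P⁻¹.
Then M⁸ = P·diag(256, 6561)·P⁻¹ = [[-1024, -6561], [-768, -6561]] · [[-1, 1], [3, -4]] = [[-18659, 25220], [-18915, 25476]].

[[-18659, 25220], [-18915, 25476]]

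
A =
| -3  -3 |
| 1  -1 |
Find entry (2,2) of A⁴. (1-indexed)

-44

A² = [[6, 12], [-4, -2]]
A³ = [[-6, -30], [10, 14]]
A⁴ = [[-12, 48], [-16, -44]]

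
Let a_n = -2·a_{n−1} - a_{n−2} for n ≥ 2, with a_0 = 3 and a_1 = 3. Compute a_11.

With companion matrix C = [[-2, -1], [1, 0]], [a_n, a_{n−1}]ᵀ = C·[a_{n−1}, a_{n−2}]ᵀ, so [a_11, a_10]ᵀ = C¹⁰·[a_1, a_0]ᵀ.
C¹⁰ = [[11, 10], [-10, -9]], giving [a_11, a_10]ᵀ = [[63], [-57]].

63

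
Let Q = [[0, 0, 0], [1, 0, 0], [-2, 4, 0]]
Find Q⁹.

[[0, 0, 0], [0, 0, 0], [0, 0, 0]]

Q is strictly triangular, hence nilpotent: Q³ = 0, so Q⁹ = 0.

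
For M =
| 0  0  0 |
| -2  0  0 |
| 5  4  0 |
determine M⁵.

M is strictly triangular, hence nilpotent: M³ = 0, so M⁵ = 0.

[[0, 0, 0], [0, 0, 0], [0, 0, 0]]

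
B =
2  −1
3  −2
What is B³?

[[2, −1], [3, −2]]

B² = I (check: tr B = 0 and det B = −1), so B³ = B since 3 is odd.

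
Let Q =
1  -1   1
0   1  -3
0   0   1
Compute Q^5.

[[1, -5, 35], [0, 1, -15], [0, 0, 1]]

Q = I + N where N = [[0, -1, 1], [0, 0, -3], [0, 0, 0]] is strictly upper-triangular, so N^3 = 0.
(I + N)^5 = I + 5·N + 10·N^2 = [[1, -5, 35], [0, 1, -15], [0, 0, 1]].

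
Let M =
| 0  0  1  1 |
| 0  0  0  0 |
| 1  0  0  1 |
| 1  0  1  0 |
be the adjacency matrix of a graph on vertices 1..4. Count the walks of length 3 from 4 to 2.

The number of length-3 walks from vertex 4 to vertex 2 is entry (4,2) of M^3, where M is the adjacency matrix.
M^2 = [[2, 0, 1, 1], [0, 0, 0, 0], [1, 0, 2, 1], [1, 0, 1, 2]]
M^3 = [[2, 0, 3, 3], [0, 0, 0, 0], [3, 0, 2, 3], [3, 0, 3, 2]]

0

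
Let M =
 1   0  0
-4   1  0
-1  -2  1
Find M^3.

M = I + N where N = [[0, 0, 0], [-4, 0, 0], [-1, -2, 0]] is strictly lower-triangular, so N^3 = 0.
(I + N)^3 = I + 3·N + 3·N^2 = [[1, 0, 0], [-12, 1, 0], [21, -6, 1]].

[[1, 0, 0], [-12, 1, 0], [21, -6, 1]]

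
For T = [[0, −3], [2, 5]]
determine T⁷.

[[−3990, −6177], [4118, 6305]]

tr T = 5 and det T = 6, so the characteristic polynomial is λ² − (5)λ + (6) with roots 2 and 3.
Eigenvectors give P = [[3, −1], [−2, 1]] with P⁻¹ = [[1, 1], [2, 3]], and T = P·diag(2, 3)·P⁻¹.
Then T⁷ = P·diag(128, 2187)·P⁻¹ = [[384, −2187], [−256, 2187]] · [[1, 1], [2, 3]] = [[−3990, −6177], [4118, 6305]].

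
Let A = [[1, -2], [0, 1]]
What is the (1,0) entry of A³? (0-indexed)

0

A = I + N where N = [[0, -2], [0, 0]] is strictly upper-triangular, so N² = 0.
(I + N)³ = I + 3·N = [[1, -6], [0, 1]].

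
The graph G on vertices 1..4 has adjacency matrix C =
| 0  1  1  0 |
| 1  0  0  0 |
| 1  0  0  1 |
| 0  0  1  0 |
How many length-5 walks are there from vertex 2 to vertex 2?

The number of length-5 walks from vertex 2 to vertex 2 is entry (2,2) of C⁵, where C is the adjacency matrix.
C² = [[2, 0, 0, 1], [0, 1, 1, 0], [0, 1, 2, 0], [1, 0, 0, 1]]
C³ = [[0, 2, 3, 0], [2, 0, 0, 1], [3, 0, 0, 2], [0, 1, 2, 0]]
C⁴ = [[5, 0, 0, 3], [0, 2, 3, 0], [0, 3, 5, 0], [3, 0, 0, 2]]
C⁵ = [[0, 5, 8, 0], [5, 0, 0, 3], [8, 0, 0, 5], [0, 3, 5, 0]]

0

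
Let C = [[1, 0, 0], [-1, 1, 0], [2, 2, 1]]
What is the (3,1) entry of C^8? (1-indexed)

C = I + N where N = [[0, 0, 0], [-1, 0, 0], [2, 2, 0]] is strictly lower-triangular, so N^3 = 0.
(I + N)^8 = I + 8·N + 28·N^2 = [[1, 0, 0], [-8, 1, 0], [-40, 16, 1]].

-40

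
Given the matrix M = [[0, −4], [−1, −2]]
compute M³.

M² = [[4, 8], [2, 8]]
M³ = [[−8, −32], [−8, −24]]

[[−8, −32], [−8, −24]]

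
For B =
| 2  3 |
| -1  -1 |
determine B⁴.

[[-2, -3], [1, 1]]

B² = [[1, 3], [-1, -2]]
B³ = [[-1, 0], [0, -1]]
B⁴ = [[-2, -3], [1, 1]]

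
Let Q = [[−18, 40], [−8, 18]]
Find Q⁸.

tr Q = 0 and det Q = −4, so the characteristic polynomial is λ² − (0)λ + (−4) with roots −2 and 2.
Eigenvectors give P = [[−5, 2], [−2, 1]] with P⁻¹ = [[−1, 2], [−2, 5]], and Q = P·diag(−2, 2)·P⁻¹.
Then Q⁸ = P·diag(256, 256)·P⁻¹ = [[−1280, 512], [−512, 256]] · [[−1, 2], [−2, 5]] = [[256, 0], [0, 256]].

[[256, 0], [0, 256]]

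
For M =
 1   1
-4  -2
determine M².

[[-3, -1], [4, 0]]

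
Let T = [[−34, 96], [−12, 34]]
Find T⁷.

[[−2176, 6144], [−768, 2176]]

tr T = 0 and det T = −4, so the characteristic polynomial is λ² − (0)λ + (−4) with roots 2 and −2.
Eigenvectors give P = [[−8, 3], [−3, 1]] with P⁻¹ = [[1, −3], [3, −8]], and T = P·diag(2, −2)·P⁻¹.
Then T⁷ = P·diag(128, −128)·P⁻¹ = [[−1024, −384], [−384, −128]] · [[1, −3], [3, −8]] = [[−2176, 6144], [−768, 2176]].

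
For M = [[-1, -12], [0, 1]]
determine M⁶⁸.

[[1, 0], [0, 1]]

M² = I (check: tr M = 0 and det M = -1), so M⁶⁸ = I since 68 is even.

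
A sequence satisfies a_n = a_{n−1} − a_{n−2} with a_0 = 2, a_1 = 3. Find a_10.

With companion matrix Q = [[1, −1], [1, 0]], [a_n, a_{n−1}]ᵀ = Q·[a_{n−1}, a_{n−2}]ᵀ, so [a_10, a_9]ᵀ = Q⁹·[a_1, a_0]ᵀ.
Q⁹ = [[−1, 0], [0, −1]], giving [a_10, a_9]ᵀ = [[−3], [−2]].

−3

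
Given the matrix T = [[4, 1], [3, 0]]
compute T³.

[[88, 19], [57, 12]]

T² = [[19, 4], [12, 3]]
T³ = [[88, 19], [57, 12]]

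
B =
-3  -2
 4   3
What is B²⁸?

[[1, 0], [0, 1]]

B² = I (check: tr B = 0 and det B = -1), so B²⁸ = I since 28 is even.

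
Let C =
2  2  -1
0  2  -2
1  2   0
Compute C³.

[[0, 6, -15], [-8, -12, 2], [-1, 6, -14]]

C² = [[3, 6, -6], [-2, 0, -4], [2, 6, -5]]
C³ = [[0, 6, -15], [-8, -12, 2], [-1, 6, -14]]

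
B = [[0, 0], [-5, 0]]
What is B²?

B is strictly triangular, hence nilpotent: B² = 0, so B² = 0.

[[0, 0], [0, 0]]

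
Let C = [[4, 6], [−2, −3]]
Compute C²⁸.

[[4, 6], [−2, −3]]

C² = C (a projection; rank 1, trace 1), so C²⁸ = C.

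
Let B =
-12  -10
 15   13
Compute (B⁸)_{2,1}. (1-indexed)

tr B = 1 and det B = -6, so the characteristic polynomial is λ² − (1)λ + (-6) with roots 3 and -2.
Eigenvectors give P = [[-2, -1], [3, 1]] with P⁻¹ = [[1, 1], [-3, -2]], and B = P·diag(3, -2)·P⁻¹.
Then B⁸ = P·diag(6561, 256)·P⁻¹ = [[-13122, -256], [19683, 256]] · [[1, 1], [-3, -2]] = [[-12354, -12610], [18915, 19171]].

18915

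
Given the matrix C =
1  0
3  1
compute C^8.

C = I + N where N = [[0, 0], [3, 0]] is strictly lower-triangular, so N^2 = 0.
(I + N)^8 = I + 8·N = [[1, 0], [24, 1]].

[[1, 0], [24, 1]]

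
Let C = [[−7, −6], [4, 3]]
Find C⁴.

[[241, 240], [−160, −159]]

tr C = −4 and det C = 3, so the characteristic polynomial is λ² − (−4)λ + (3) with roots −1 and −3.
Eigenvectors give P = [[−1, −3], [1, 2]] with P⁻¹ = [[2, 3], [−1, −1]], and C = P·diag(−1, −3)·P⁻¹.
Then C⁴ = P·diag(1, 81)·P⁻¹ = [[−1, −243], [1, 162]] · [[2, 3], [−1, −1]] = [[241, 240], [−160, −159]].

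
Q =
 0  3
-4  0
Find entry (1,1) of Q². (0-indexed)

-12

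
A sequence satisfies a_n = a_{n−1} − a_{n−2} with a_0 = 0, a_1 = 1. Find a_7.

With companion matrix A = [[1, −1], [1, 0]], [a_n, a_{n−1}]ᵀ = A·[a_{n−1}, a_{n−2}]ᵀ, so [a_7, a_6]ᵀ = A⁶·[a_1, a_0]ᵀ.
A⁶ = [[1, 0], [0, 1]], giving [a_7, a_6]ᵀ = [[1], [0]].

1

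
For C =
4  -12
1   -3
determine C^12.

C² = C (a projection; rank 1, trace 1), so C^12 = C.

[[4, -12], [1, -3]]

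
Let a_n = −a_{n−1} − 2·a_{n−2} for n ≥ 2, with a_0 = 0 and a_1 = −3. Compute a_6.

15

With companion matrix A = [[−1, −2], [1, 0]], [a_n, a_{n−1}]ᵀ = A·[a_{n−1}, a_{n−2}]ᵀ, so [a_6, a_5]ᵀ = A⁵·[a_1, a_0]ᵀ.
A⁵ = [[−5, 2], [−1, −6]], giving [a_6, a_5]ᵀ = [[15], [3]].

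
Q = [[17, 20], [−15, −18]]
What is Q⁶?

[[−1931, −2660], [1995, 2724]]

tr Q = −1 and det Q = −6, so the characteristic polynomial is λ² − (−1)λ + (−6) with roots −3 and 2.
Eigenvectors give P = [[−1, 4], [1, −3]] with P⁻¹ = [[3, 4], [1, 1]], and Q = P·diag(−3, 2)·P⁻¹.
Then Q⁶ = P·diag(729, 64)·P⁻¹ = [[−729, 256], [729, −192]] · [[3, 4], [1, 1]] = [[−1931, −2660], [1995, 2724]].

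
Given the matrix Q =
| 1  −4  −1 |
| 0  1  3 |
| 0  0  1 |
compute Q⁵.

Q = I + N where N = [[0, −4, −1], [0, 0, 3], [0, 0, 0]] is strictly upper-triangular, so N³ = 0.
(I + N)⁵ = I + 5·N + 10·N² = [[1, −20, −125], [0, 1, 15], [0, 0, 1]].

[[1, −20, −125], [0, 1, 15], [0, 0, 1]]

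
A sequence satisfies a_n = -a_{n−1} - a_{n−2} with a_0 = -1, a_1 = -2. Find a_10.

With companion matrix T = [[-1, -1], [1, 0]], [a_n, a_{n−1}]ᵀ = T·[a_{n−1}, a_{n−2}]ᵀ, so [a_10, a_9]ᵀ = T⁹·[a_1, a_0]ᵀ.
T⁹ = [[1, 0], [0, 1]], giving [a_10, a_9]ᵀ = [[-2], [-1]].

-2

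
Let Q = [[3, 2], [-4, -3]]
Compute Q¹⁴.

Q² = I (check: tr Q = 0 and det Q = -1), so Q¹⁴ = I since 14 is even.

[[1, 0], [0, 1]]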